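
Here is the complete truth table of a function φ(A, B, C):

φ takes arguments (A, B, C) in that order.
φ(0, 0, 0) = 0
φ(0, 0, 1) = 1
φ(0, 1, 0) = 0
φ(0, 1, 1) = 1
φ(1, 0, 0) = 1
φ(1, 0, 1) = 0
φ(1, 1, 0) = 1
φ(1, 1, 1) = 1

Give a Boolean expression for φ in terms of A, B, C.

There are just 3 zero rows: (0,0,0), (0,1,0), (1,0,1). Their minterms are ¬A·¬B·¬C, ¬A·B·¬C, A·¬B·C; the OR of those covers precisely the 0-outputs, and negating it yields φ.

φ(A, B, C) = ~((((~A & ~B) & ~C) | ((~A & B) & ~C)) | ((A & ~B) & C))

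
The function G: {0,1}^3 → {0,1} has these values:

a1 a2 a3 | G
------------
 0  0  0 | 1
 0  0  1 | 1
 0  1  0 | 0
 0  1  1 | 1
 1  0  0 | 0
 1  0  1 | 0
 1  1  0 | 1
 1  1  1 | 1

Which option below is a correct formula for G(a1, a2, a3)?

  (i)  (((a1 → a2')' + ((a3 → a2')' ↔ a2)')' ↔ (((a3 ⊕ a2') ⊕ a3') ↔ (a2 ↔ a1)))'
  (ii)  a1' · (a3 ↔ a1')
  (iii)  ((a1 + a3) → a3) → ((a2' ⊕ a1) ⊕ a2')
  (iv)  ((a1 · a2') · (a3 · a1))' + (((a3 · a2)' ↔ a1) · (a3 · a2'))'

i

(ii) fails at (0,0,0): the formula yields 0, G is 1.
(iii) fails at (0,0,0): the formula yields 0, G is 1.
(iv) fails at (0,1,0): the formula yields 1, G is 0.
Only (i) survives; checking it on all 8 rows confirms it matches G.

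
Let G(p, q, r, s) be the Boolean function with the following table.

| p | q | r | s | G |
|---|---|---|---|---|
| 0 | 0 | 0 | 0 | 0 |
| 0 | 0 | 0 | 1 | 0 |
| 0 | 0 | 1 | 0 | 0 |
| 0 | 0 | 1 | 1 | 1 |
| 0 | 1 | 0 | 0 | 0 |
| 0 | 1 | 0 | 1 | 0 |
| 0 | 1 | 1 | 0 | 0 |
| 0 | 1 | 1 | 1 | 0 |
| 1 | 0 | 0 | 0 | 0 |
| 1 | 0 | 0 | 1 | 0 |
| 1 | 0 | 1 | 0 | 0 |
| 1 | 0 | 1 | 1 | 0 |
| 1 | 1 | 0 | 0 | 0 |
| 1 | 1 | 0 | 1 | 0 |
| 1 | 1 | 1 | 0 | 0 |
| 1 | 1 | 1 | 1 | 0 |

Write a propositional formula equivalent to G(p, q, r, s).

G is 1 on exactly one input, (0,0,1,1), whose minterm is ¬p·¬q·r·s. So G is just that conjunction.

G(p, q, r, s) = ((p' · q') · r) · s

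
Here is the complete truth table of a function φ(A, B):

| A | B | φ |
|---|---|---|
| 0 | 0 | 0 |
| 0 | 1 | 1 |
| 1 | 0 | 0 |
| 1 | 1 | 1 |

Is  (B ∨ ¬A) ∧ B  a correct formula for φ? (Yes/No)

Yes

Check the formula against φ row by row:
  A=0, B=0: formula gives 0, φ = 0 ✓
  A=0, B=1: formula gives 1, φ = 1 ✓
  A=1, B=0: formula gives 0, φ = 0 ✓
  A=1, B=1: formula gives 1, φ = 1 ✓
Every row agrees, so the formula is equivalent.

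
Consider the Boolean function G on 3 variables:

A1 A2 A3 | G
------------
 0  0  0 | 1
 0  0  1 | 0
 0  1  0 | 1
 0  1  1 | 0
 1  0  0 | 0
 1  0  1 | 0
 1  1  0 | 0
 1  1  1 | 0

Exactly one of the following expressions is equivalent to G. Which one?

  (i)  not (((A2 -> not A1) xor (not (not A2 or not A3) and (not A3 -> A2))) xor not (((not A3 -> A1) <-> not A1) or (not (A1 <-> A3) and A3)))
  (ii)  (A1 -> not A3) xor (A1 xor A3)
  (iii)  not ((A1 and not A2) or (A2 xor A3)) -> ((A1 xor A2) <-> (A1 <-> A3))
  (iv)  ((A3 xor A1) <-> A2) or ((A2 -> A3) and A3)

ii

(i) fails at (0,1,1): the formula yields 1, G is 0.
(iii) fails at (0,0,0): the formula yields 0, G is 1.
(iv) fails at (0,0,1): the formula yields 1, G is 0.
Only (ii) survives; checking it on all 8 rows confirms it matches G.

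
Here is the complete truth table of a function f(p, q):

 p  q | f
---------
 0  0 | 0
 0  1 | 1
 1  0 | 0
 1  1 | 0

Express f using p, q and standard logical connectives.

1 only at (0,1): NOT p AND q.

f(p, q) = ~p & q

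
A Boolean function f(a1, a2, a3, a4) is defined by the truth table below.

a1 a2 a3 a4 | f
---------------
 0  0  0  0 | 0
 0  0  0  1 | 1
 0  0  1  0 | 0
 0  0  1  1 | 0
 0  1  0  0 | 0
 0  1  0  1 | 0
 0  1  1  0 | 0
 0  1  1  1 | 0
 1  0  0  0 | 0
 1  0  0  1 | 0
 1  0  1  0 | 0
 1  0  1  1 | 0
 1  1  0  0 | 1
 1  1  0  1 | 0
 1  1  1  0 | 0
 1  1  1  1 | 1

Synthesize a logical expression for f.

f=1 on 3 inputs: (0,0,0,1), (1,1,0,0), (1,1,1,1). Reading each as a conjunction of literals (¬a1·¬a2·¬a3·a4, a1·a2·¬a3·¬a4, a1·a2·a3·a4) and taking the OR gives the canonical DNF.

f(a1, a2, a3, a4) = ((((NOT a1 AND NOT a2) AND NOT a3) AND a4) OR (((a1 AND a2) AND NOT a3) AND NOT a4)) OR (((a1 AND a2) AND a3) AND a4)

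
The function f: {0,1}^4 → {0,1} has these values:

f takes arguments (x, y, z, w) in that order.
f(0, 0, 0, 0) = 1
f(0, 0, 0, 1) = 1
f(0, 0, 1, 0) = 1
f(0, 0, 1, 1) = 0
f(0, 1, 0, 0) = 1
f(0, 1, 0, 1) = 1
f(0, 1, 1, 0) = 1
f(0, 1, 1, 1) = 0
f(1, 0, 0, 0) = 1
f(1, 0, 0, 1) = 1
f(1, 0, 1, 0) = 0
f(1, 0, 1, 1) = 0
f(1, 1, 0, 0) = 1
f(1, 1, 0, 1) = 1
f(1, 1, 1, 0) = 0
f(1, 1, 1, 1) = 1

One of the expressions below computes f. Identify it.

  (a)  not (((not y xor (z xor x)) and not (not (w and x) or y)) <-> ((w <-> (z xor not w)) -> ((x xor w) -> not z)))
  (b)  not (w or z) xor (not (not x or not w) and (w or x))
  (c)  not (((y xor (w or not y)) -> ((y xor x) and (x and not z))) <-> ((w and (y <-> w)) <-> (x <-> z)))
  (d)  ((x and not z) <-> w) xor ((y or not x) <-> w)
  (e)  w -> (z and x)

(b): at (0,0,0,1) it gives 0, but f = 1 — eliminated.
(c): at (0,0,0,0) it gives 0, but f = 1 — eliminated.
(d): at (0,0,1,1) it gives 1, but f = 0 — eliminated.
(e): at (0,0,0,1) it gives 0, but f = 1 — eliminated.
(a) is the remaining candidate, and it agrees with f on all 16 inputs.

a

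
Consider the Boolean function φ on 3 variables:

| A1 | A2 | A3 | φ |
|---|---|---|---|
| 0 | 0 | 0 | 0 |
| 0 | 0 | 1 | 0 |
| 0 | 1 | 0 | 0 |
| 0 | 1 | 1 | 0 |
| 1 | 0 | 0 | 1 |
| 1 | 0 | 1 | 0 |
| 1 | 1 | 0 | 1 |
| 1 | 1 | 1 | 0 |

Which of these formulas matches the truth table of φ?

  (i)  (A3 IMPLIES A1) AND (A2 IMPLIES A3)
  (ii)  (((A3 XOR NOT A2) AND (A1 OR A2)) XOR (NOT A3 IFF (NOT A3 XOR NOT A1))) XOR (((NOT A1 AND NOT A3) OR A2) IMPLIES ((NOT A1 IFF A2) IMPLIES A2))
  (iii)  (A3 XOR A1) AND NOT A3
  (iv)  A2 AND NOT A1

iii

(i) fails at (0,0,0): the formula yields 1, φ is 0.
(ii) fails at (0,0,0): the formula yields 1, φ is 0.
(iv) fails at (0,1,0): the formula yields 1, φ is 0.
(iii) is the remaining candidate, and it agrees with φ on all 8 inputs.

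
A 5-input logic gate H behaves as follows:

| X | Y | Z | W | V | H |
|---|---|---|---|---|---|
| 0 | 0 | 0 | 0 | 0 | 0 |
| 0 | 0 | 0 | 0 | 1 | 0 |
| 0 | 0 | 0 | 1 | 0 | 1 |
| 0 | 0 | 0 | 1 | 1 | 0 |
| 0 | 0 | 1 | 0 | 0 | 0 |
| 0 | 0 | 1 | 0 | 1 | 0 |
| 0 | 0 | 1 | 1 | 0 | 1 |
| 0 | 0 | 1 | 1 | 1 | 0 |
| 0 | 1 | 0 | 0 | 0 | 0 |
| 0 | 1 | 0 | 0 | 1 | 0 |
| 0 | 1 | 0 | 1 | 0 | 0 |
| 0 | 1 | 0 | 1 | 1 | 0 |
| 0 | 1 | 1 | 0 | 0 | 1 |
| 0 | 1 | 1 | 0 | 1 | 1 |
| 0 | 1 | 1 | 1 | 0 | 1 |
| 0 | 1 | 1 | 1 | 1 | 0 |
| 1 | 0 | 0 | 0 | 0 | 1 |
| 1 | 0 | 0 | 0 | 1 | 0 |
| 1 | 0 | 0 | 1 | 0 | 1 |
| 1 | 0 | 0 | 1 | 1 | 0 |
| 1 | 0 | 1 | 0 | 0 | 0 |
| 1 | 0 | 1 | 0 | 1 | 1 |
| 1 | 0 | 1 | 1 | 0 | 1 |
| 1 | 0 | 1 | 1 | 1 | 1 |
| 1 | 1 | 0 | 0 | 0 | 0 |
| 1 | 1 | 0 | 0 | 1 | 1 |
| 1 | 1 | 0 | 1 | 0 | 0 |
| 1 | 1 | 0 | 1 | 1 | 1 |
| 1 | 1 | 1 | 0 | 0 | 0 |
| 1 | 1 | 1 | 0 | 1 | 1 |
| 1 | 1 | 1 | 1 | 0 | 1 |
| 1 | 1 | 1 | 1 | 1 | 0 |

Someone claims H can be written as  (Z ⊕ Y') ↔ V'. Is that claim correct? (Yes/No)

No

Test each input against both H and the formula:
  X=0, Y=0, Z=0, W=0, V=0: formula gives 1, but H = 0 ✗
A single disagreement suffices: at (0,0,0,0,0) they differ, so the formula does not compute H.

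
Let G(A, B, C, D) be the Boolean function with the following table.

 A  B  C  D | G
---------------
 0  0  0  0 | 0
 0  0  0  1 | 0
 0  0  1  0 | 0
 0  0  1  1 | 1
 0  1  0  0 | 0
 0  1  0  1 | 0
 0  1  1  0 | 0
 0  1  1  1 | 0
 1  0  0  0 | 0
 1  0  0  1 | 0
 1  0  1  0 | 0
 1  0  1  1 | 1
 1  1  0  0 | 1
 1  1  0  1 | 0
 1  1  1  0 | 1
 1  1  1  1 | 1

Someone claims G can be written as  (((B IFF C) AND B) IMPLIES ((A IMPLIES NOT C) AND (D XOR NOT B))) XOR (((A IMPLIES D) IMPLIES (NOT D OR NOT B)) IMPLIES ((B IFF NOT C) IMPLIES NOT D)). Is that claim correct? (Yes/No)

No

Test each input against both G and the formula:
  A=0, B=0, C=0, D=0: formula gives 0, G = 0 ✓
  A=0, B=0, C=0, D=1: formula gives 0, G = 0 ✓
  A=0, B=0, C=1, D=0: formula gives 0, G = 0 ✓
  A=0, B=0, C=1, D=1: formula gives 1, G = 1 ✓
  …
  A=0, B=1, C=1, D=0: formula gives 1, but G = 0 ✗
Since they disagree at (0,1,1,0), the expression is not a correct formula for G.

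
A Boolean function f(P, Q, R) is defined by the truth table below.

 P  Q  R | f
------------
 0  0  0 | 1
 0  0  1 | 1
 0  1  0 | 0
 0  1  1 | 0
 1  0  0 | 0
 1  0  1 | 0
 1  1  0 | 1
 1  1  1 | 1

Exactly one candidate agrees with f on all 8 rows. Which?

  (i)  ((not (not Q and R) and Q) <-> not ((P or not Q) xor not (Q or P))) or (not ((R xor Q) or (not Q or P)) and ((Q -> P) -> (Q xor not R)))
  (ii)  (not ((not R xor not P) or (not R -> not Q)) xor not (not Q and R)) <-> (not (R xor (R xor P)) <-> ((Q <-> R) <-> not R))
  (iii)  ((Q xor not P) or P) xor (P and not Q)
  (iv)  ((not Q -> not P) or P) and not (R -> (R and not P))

iii

(i) disagrees with f on (0,0,0) (formula → 0, table → 1); rule it out.
(ii) disagrees with f on (0,0,1) (formula → 0, table → 1); rule it out.
(iv) disagrees with f on (0,0,0) (formula → 0, table → 1); rule it out.
(iii) is the remaining candidate, and it agrees with f on all 8 inputs.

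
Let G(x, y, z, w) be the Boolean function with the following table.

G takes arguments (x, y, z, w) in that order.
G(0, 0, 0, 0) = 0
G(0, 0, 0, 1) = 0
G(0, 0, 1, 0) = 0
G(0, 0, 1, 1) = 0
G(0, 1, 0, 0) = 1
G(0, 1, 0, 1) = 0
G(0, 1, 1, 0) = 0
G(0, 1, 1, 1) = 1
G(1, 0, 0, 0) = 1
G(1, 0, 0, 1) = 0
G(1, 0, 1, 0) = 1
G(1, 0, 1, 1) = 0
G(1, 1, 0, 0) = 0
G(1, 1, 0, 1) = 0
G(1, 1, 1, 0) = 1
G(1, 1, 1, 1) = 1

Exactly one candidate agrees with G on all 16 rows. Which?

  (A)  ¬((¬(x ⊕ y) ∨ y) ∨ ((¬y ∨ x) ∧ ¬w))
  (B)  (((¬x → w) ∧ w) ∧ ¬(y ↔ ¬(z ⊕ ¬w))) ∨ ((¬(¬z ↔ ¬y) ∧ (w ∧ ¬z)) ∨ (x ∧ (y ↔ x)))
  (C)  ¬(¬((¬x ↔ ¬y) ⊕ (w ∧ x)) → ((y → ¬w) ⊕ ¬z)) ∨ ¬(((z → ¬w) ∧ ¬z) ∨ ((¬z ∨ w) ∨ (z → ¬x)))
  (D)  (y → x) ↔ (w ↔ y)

C

(A) fails at (0,1,0,0): the formula yields 0, G is 1.
(B) fails at (0,0,0,1): the formula yields 1, G is 0.
(D) fails at (0,0,0,0): the formula yields 1, G is 0.
Only (C) survives; checking it on all 16 rows confirms it matches G.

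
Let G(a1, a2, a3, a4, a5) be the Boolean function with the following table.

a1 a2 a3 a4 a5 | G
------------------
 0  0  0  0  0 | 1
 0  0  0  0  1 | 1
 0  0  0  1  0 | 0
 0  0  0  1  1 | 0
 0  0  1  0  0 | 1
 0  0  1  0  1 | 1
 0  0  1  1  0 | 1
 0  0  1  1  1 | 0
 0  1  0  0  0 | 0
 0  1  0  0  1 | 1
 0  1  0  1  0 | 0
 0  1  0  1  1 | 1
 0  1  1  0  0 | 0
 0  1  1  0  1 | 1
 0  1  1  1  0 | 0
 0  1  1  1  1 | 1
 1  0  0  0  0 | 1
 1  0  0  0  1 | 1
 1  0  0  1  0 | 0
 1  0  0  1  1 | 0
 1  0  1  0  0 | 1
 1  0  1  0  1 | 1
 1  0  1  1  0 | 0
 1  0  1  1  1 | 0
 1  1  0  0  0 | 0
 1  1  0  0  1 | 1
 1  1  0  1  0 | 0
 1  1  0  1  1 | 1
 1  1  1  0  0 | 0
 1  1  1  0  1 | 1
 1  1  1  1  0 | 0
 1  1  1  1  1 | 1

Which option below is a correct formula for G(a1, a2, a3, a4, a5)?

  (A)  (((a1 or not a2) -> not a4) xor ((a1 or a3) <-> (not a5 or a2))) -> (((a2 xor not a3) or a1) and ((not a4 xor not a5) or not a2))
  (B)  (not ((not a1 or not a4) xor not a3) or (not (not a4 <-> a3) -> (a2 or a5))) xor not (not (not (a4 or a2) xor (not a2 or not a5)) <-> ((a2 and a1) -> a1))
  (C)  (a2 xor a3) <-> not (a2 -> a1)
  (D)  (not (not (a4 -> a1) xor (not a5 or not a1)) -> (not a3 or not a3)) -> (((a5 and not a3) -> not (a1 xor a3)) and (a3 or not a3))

B

(A) disagrees with G on (0,0,0,1,0) (formula → 1, table → 0); rule it out.
(C) disagrees with G on (0,0,0,1,0) (formula → 1, table → 0); rule it out.
(D) disagrees with G on (0,0,0,1,0) (formula → 1, table → 0); rule it out.
(B) is the remaining candidate, and it agrees with G on all 32 inputs.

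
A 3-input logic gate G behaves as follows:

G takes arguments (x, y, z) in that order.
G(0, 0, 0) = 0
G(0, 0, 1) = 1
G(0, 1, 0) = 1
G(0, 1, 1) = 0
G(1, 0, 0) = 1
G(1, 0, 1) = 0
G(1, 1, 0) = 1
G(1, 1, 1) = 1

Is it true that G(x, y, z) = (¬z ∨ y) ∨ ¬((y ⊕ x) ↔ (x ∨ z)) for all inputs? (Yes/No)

No

Check the formula against G row by row:
  x=0, y=0, z=0: formula gives 1, but G = 0 ✗
Row (0,0,0) is a counterexample, so the formula is not equivalent to G.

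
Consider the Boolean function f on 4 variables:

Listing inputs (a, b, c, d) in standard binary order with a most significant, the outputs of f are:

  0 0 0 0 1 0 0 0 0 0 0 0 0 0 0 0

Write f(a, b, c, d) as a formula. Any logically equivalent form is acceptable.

f(a, b, c, d) = ((¬a ∧ b) ∧ ¬c) ∧ ¬d

Only row (0,1,0,0) gives 1. That row's minterm ¬a·b·¬c·¬d is f directly.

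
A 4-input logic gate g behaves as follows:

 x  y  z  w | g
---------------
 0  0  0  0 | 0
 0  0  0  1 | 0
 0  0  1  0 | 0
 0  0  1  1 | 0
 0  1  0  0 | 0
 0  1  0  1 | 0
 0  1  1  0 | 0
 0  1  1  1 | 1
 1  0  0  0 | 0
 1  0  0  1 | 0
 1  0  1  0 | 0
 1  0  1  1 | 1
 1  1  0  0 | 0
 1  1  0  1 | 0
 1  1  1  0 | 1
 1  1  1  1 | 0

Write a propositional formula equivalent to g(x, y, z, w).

g(x, y, z, w) = ((((NOT x AND y) AND z) AND w) OR (((x AND NOT y) AND z) AND w)) OR (((x AND y) AND z) AND NOT w)

g=1 on 3 inputs: (0,1,1,1), (1,0,1,1), (1,1,1,0). Reading each as a conjunction of literals (¬x·y·z·w, x·¬y·z·w, x·y·z·¬w) and taking the OR gives the canonical DNF.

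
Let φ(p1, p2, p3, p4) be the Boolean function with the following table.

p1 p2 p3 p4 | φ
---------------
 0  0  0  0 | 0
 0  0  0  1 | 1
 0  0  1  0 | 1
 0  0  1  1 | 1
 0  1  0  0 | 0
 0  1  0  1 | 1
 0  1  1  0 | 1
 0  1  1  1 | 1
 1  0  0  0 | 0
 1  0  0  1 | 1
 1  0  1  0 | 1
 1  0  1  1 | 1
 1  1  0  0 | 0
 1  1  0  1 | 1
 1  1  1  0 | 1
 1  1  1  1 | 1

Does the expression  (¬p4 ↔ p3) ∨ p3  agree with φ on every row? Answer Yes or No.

Check the formula against φ row by row:
  p1=0, p2=0, p3=0, p4=0: formula gives 0, φ = 0 ✓
  p1=0, p2=0, p3=0, p4=1: formula gives 1, φ = 1 ✓
  p1=0, p2=0, p3=1, p4=0: formula gives 1, φ = 1 ✓
  p1=0, p2=0, p3=1, p4=1: formula gives 1, φ = 1 ✓
  …and likewise for the remaining 12 rows.
All 16 rows match — the expression computes φ exactly.

Yes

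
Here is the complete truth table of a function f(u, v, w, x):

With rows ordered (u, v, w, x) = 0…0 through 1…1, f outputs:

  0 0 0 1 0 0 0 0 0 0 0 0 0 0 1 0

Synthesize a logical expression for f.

Collect the rows where f=1 — (0,0,1,1), (1,1,1,0) — and write one minterm per row: ¬u·¬v·w·x, u·v·w·¬x. Their union (logical OR) reproduces the table exactly.

f(u, v, w, x) = (((not u and not v) and w) and x) or (((u and v) and w) and not x)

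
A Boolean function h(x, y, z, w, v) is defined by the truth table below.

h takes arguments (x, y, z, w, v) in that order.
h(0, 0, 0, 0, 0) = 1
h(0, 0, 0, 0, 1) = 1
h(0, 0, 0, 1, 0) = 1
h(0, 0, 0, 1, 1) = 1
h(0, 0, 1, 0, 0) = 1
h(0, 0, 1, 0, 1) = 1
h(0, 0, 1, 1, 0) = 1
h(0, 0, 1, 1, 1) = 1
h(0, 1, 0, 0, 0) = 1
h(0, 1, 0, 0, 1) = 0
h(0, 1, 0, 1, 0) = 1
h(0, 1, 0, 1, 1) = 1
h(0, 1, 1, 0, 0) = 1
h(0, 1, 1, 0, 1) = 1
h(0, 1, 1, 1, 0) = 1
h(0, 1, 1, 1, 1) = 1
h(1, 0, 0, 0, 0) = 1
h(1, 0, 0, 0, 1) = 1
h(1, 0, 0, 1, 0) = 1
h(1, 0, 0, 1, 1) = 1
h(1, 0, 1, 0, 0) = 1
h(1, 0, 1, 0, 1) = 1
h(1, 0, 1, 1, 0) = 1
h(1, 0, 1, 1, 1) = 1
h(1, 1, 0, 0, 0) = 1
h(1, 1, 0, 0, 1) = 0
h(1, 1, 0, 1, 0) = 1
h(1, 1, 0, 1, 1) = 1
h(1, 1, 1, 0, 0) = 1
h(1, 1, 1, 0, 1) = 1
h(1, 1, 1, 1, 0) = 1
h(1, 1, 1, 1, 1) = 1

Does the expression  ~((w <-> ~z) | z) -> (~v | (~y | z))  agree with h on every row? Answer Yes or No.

Yes

Test each input against both h and the formula:
  x=0, y=0, z=0, w=0, v=0: formula gives 1, h = 1 ✓
  x=0, y=0, z=0, w=0, v=1: formula gives 1, h = 1 ✓
  x=0, y=0, z=0, w=1, v=0: formula gives 1, h = 1 ✓
  x=0, y=0, z=0, w=1, v=1: formula gives 1, h = 1 ✓
  … (the remaining 28 rows also agree.)
Every row agrees, so the formula is equivalent.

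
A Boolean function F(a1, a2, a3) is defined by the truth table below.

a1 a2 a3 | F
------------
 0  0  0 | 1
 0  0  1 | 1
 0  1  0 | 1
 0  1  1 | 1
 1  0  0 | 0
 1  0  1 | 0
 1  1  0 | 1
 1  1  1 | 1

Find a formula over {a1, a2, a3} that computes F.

F(a1, a2, a3) = (((a1 · a2') · a3') + ((a1 · a2') · a3))'

There are just 2 zero rows: (1,0,0), (1,0,1). Their minterms are a1·¬a2·¬a3, a1·¬a2·a3; the OR of those covers precisely the 0-outputs, and negating it yields F.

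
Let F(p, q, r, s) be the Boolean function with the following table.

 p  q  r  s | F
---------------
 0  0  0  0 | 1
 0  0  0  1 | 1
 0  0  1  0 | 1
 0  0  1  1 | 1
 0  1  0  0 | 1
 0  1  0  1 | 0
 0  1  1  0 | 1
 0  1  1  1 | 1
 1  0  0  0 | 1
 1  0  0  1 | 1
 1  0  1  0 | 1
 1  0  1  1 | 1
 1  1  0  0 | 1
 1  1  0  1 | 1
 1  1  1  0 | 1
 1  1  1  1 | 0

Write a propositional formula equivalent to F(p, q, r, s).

F(p, q, r, s) = ((((p' · q) · r') · s) + (((p · q) · r) · s))'

F is 0 on only 2 rows — (0,1,0,1), (1,1,1,1). Writing each as a minterm (¬p·q·¬r·s, p·q·r·s) and OR-ing them characterizes exactly where F=0, so F is the negation of that disjunction.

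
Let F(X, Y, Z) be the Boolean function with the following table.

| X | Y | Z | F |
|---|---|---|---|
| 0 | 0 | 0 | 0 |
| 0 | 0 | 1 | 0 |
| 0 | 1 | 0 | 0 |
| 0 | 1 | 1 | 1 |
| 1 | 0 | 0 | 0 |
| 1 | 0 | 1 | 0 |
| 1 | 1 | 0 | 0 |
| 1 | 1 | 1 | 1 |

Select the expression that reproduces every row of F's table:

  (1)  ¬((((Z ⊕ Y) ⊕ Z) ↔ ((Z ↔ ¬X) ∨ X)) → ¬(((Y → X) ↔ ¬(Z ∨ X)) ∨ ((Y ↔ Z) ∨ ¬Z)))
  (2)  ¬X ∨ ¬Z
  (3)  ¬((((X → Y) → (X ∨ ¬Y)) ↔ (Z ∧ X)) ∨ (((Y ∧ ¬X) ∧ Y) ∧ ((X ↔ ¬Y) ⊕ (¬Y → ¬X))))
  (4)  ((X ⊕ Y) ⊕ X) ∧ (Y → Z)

(1) disagrees with F on (0,0,0) (formula → 1, table → 0); rule it out.
(2) disagrees with F on (0,0,0) (formula → 1, table → 0); rule it out.
(3) disagrees with F on (0,0,0) (formula → 1, table → 0); rule it out.
That leaves (4). Evaluating it on every row reproduces the table of F exactly.

4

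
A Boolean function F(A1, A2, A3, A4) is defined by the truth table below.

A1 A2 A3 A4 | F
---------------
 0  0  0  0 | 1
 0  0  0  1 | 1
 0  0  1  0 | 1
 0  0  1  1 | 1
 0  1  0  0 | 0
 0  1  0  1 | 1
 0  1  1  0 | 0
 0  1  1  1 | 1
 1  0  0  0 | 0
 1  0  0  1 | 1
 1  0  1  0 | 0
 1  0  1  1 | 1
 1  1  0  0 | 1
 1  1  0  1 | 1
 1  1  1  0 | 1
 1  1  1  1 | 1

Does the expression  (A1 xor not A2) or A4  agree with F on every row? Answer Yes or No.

Test each input against both F and the formula:
  A1=0, A2=0, A3=0, A4=0: formula gives 1, F = 1 ✓
  A1=0, A2=0, A3=0, A4=1: formula gives 1, F = 1 ✓
  A1=0, A2=0, A3=1, A4=0: formula gives 1, F = 1 ✓
  A1=0, A2=0, A3=1, A4=1: formula gives 1, F = 1 ✓
  …and likewise for the remaining 12 rows.
No disagreement on any input; they are logically equivalent.

Yes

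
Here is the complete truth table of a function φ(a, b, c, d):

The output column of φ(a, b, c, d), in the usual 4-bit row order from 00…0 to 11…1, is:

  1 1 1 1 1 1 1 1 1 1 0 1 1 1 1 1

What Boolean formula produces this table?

Only row (1,0,1,0) gives 0. So φ is 1 everywhere except there — the complement of the minterm a·¬b·c·¬d.

φ(a, b, c, d) = ~(((a & ~b) & c) & ~d)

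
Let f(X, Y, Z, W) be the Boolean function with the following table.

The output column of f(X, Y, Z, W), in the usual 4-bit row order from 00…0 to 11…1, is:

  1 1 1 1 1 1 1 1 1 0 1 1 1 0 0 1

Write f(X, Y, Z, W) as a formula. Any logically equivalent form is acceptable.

f(X, Y, Z, W) = NOT (((((X AND NOT Y) AND NOT Z) AND W) OR (((X AND Y) AND NOT Z) AND W)) OR (((X AND Y) AND Z) AND NOT W))

There are just 3 zero rows: (1,0,0,1), (1,1,0,1), (1,1,1,0). Their minterms are X·¬Y·¬Z·W, X·Y·¬Z·W, X·Y·Z·¬W; the OR of those covers precisely the 0-outputs, and negating it yields f.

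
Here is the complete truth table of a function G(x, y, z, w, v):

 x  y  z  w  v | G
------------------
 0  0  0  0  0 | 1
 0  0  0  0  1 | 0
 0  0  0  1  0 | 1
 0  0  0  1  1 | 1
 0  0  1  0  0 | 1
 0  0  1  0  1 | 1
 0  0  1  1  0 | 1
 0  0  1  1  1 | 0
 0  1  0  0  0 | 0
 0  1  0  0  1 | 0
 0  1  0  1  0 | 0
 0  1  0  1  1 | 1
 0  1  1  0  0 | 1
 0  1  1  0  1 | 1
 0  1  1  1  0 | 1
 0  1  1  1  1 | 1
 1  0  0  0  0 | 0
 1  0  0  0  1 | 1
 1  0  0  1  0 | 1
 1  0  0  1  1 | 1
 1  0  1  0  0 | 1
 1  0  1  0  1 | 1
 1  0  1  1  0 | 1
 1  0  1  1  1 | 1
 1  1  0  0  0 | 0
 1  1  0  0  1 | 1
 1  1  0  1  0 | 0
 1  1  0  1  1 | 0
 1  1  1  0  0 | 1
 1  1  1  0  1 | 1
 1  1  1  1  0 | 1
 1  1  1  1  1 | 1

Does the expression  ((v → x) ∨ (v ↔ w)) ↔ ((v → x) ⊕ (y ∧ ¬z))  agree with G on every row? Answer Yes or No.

Evaluate ((v → x) ∨ (v ↔ w)) ↔ ((v → x) ⊕ (y ∧ ¬z)) on each row and compare to G:
  x=0, y=0, z=0, w=0, v=0: formula gives 1, G = 1 ✓
  x=0, y=0, z=0, w=0, v=1: formula gives 1, but G = 0 ✗
Row (0,0,0,0,1) is a counterexample, so the formula is not equivalent to G.

No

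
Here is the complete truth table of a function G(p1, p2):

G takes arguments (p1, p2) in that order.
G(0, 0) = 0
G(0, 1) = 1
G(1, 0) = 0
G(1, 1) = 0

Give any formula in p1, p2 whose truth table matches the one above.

1 only at (0,1): NOT p1 AND p2.

G(p1, p2) = NOT p1 AND p2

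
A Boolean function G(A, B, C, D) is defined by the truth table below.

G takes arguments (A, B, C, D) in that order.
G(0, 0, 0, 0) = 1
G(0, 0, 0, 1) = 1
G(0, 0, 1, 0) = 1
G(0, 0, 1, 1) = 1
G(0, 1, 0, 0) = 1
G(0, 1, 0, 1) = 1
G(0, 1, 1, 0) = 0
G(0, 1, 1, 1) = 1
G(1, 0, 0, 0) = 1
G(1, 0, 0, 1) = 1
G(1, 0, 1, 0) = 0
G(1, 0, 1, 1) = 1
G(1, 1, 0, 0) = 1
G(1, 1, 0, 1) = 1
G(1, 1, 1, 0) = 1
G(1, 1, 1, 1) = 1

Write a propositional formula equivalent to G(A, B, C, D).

G is 0 on only 2 rows — (0,1,1,0), (1,0,1,0). Writing each as a minterm (¬A·B·C·¬D, A·¬B·C·¬D) and OR-ing them characterizes exactly where G=0, so G is the negation of that disjunction.

G(A, B, C, D) = ~((((~A & B) & C) & ~D) | (((A & ~B) & C) & ~D))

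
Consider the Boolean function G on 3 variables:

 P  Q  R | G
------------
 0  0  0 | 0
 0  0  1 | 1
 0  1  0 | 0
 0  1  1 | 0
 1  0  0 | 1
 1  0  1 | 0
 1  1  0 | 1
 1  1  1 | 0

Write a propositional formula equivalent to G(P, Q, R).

The 1-rows are (0,0,1), (1,0,0), (1,1,0). Each contributes one minterm — ¬P·¬Q·R; P·¬Q·¬R; P·Q·¬R — and their disjunction is a sum-of-products form of G.

G(P, Q, R) = (((¬P ∧ ¬Q) ∧ R) ∨ ((P ∧ ¬Q) ∧ ¬R)) ∨ ((P ∧ Q) ∧ ¬R)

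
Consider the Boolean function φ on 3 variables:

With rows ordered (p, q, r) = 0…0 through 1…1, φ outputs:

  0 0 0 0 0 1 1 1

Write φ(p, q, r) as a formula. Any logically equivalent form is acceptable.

Collect the rows where φ=1 — (1,0,1), (1,1,0), (1,1,1) — and write one minterm per row: p·¬q·r, p·q·¬r, p·q·r. Their union (logical OR) reproduces the table exactly.

φ(p, q, r) = (((p · q') · r) + ((p · q) · r')) + ((p · q) · r)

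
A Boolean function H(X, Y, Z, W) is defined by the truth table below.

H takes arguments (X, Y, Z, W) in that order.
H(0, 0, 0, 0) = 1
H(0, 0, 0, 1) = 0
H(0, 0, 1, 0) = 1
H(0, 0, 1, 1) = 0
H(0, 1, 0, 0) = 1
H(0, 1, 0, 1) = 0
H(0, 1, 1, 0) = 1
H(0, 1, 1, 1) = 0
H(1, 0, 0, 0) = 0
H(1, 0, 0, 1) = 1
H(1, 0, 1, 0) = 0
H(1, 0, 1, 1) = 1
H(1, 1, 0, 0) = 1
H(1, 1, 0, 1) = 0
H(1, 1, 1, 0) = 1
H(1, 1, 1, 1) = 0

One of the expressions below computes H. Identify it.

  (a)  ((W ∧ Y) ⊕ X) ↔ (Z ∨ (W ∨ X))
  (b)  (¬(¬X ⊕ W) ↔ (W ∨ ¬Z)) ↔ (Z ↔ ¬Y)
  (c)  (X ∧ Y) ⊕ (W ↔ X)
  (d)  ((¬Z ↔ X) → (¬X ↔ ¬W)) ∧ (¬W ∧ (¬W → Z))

(a): at (0,0,1,0) it gives 0, but H = 1 — eliminated.
(b): at (0,0,1,1) it gives 1, but H = 0 — eliminated.
(d): at (0,0,0,0) it gives 0, but H = 1 — eliminated.
Only (c) survives; checking it on all 16 rows confirms it matches H.

c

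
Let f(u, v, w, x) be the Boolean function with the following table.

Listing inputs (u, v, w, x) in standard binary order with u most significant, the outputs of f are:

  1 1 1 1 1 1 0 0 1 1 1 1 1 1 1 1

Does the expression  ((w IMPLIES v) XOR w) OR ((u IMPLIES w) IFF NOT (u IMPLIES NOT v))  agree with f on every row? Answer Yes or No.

Yes

Check the formula against f row by row:
  u=0, v=0, w=0, x=0: formula gives 1, f = 1 ✓
  u=0, v=0, w=0, x=1: formula gives 1, f = 1 ✓
  u=0, v=0, w=1, x=0: formula gives 1, f = 1 ✓
  u=0, v=0, w=1, x=1: formula gives 1, f = 1 ✓
  … (the remaining 12 rows also agree.)
Every row agrees, so the formula is equivalent.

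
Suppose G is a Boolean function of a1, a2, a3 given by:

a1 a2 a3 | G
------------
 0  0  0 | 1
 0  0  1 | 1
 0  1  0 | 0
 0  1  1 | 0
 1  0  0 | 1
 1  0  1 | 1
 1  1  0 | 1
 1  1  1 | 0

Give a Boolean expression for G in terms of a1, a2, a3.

There are just 3 zero rows: (0,1,0), (0,1,1), (1,1,1). Their minterms are ¬a1·a2·¬a3, ¬a1·a2·a3, a1·a2·a3; the OR of those covers precisely the 0-outputs, and negating it yields G.

G(a1, a2, a3) = ~((((~a1 & a2) & ~a3) | ((~a1 & a2) & a3)) | ((a1 & a2) & a3))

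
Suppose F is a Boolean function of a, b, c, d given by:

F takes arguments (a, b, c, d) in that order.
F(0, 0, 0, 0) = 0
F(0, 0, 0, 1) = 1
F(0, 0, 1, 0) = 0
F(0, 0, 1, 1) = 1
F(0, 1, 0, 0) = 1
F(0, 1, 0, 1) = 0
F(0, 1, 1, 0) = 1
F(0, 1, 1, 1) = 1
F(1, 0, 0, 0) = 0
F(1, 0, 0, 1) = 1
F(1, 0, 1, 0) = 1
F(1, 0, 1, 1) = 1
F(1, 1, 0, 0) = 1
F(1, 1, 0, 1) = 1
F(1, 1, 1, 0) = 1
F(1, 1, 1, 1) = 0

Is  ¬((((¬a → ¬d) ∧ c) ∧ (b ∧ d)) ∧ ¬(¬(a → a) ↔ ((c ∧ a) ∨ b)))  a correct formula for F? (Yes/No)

Check the formula against F row by row:
  a=0, b=0, c=0, d=0: formula gives 1, but F = 0 ✗
A single disagreement suffices: at (0,0,0,0) they differ, so the formula does not compute F.

No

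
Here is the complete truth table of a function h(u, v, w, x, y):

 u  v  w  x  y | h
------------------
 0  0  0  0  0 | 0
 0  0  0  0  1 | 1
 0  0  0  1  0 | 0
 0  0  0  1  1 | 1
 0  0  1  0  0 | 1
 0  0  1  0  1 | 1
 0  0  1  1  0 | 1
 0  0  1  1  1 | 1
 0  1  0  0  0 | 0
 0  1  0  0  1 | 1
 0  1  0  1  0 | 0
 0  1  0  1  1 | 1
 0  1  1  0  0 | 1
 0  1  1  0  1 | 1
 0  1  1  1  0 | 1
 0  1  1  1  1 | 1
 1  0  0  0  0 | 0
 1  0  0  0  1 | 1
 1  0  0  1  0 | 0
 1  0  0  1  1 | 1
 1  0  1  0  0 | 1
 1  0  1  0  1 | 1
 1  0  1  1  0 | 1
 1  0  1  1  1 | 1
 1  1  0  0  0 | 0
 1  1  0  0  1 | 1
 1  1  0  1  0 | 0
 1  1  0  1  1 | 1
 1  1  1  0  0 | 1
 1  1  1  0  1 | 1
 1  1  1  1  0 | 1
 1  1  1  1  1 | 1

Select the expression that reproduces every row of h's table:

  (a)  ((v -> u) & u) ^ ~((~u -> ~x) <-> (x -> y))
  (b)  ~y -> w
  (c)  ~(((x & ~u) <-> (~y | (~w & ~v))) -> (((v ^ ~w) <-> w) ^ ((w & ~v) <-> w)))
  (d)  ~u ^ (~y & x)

(a) disagrees with h on (0,0,0,0,1) (formula → 0, table → 1); rule it out.
(c) disagrees with h on (0,0,0,0,1) (formula → 0, table → 1); rule it out.
(d) disagrees with h on (0,0,0,0,0) (formula → 1, table → 0); rule it out.
(b) is the remaining candidate, and it agrees with h on all 32 inputs.

b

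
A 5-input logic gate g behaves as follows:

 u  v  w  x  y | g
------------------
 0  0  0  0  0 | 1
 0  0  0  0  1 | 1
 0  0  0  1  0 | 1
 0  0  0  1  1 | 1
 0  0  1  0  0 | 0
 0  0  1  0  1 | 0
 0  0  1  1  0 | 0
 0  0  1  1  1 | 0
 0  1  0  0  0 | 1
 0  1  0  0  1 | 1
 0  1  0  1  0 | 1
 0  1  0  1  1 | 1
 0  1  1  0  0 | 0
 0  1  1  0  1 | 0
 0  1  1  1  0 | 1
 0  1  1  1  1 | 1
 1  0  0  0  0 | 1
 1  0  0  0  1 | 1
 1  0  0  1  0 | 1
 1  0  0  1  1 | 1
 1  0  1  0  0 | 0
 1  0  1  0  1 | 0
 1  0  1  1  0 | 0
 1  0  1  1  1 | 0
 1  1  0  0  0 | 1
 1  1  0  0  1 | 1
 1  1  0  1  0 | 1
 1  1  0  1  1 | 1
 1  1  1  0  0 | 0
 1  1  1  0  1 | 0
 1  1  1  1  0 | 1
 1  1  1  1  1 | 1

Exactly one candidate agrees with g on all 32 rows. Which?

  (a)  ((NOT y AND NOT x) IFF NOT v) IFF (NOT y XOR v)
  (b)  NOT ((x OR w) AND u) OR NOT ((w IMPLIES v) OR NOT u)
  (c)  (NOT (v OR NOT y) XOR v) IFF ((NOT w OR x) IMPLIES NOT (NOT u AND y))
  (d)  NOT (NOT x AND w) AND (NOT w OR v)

d

(a): at (0,0,0,1,0) it gives 0, but g = 1 — eliminated.
(b): at (0,0,1,0,0) it gives 1, but g = 0 — eliminated.
(c): at (0,0,0,0,0) it gives 0, but g = 1 — eliminated.
Only (d) survives; checking it on all 32 rows confirms it matches g.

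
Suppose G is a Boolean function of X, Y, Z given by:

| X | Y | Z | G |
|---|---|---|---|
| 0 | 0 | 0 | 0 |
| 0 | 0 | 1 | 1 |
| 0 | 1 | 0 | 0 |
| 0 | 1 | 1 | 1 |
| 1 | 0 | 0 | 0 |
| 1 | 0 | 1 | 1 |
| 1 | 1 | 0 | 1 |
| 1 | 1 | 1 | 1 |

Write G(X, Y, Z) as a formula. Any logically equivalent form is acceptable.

G(X, Y, Z) = not ((((not X and not Y) and not Z) or ((not X and Y) and not Z)) or ((X and not Y) and not Z))

The 0-rows are (0,0,0), (0,1,0), (1,0,0). Take each as a conjunction (¬X·¬Y·¬Z, ¬X·Y·¬Z, X·¬Y·¬Z), form their disjunction, and complement — that gives a formula that is 1 everywhere G is.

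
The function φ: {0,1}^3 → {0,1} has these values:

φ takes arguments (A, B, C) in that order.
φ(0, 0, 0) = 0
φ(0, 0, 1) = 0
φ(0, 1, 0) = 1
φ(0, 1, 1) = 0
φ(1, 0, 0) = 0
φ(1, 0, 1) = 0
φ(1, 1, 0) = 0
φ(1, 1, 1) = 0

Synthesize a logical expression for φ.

φ is 1 on exactly one input, (0,1,0), whose minterm is ¬A·B·¬C. So φ is just that conjunction.

φ(A, B, C) = (A' · B) · C'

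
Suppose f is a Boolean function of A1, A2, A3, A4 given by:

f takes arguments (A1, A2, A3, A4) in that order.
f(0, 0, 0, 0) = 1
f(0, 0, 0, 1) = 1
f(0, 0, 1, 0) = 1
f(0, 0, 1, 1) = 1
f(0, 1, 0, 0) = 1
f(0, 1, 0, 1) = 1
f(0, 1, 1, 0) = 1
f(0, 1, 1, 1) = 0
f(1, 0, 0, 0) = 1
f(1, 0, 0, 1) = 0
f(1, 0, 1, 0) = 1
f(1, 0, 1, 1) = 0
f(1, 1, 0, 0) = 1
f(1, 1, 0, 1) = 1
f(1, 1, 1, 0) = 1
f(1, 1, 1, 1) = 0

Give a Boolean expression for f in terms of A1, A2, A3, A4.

f(A1, A2, A3, A4) = not ((((((not A1 and A2) and A3) and A4) or (((A1 and not A2) and not A3) and A4)) or (((A1 and not A2) and A3) and A4)) or (((A1 and A2) and A3) and A4))

The 0-rows are (0,1,1,1), (1,0,0,1), (1,0,1,1), (1,1,1,1). Take each as a conjunction (¬A1·A2·A3·A4, A1·¬A2·¬A3·A4, A1·¬A2·A3·A4, A1·A2·A3·A4), form their disjunction, and complement — that gives a formula that is 1 everywhere f is.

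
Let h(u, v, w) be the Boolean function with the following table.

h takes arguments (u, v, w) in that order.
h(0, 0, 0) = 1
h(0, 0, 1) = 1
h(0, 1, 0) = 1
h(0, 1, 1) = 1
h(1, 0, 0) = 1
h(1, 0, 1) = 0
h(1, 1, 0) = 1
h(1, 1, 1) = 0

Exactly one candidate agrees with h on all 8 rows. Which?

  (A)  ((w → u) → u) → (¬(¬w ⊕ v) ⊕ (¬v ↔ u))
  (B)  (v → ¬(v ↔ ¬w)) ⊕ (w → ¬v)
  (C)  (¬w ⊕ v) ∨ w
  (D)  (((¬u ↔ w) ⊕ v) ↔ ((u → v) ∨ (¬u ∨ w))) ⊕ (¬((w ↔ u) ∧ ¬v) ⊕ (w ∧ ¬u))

(B) disagrees with h on (0,0,0) (formula → 0, table → 1); rule it out.
(C) disagrees with h on (0,1,0) (formula → 0, table → 1); rule it out.
(D) disagrees with h on (0,0,0) (formula → 0, table → 1); rule it out.
(A) is the remaining candidate, and it agrees with h on all 8 inputs.

A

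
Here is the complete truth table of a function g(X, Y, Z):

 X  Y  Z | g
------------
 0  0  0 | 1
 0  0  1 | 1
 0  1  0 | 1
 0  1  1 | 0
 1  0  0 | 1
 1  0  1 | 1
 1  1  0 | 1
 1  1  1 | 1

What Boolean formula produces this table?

g(X, Y, Z) = ((X' · Y) · Z)'

g is 0 on exactly one input, (0,1,1), whose minterm is ¬X·Y·Z. So g is the negation of that single conjunction.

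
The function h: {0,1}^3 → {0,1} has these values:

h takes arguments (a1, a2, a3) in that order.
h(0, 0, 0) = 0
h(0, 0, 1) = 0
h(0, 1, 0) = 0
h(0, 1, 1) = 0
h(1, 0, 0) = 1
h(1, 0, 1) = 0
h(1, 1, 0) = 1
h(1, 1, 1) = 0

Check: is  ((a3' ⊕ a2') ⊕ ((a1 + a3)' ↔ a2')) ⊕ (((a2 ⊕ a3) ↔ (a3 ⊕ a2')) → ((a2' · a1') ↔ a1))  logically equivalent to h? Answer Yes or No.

Check the formula against h row by row:
  a1=0, a2=0, a3=0: formula gives 0, h = 0 ✓
  a1=0, a2=0, a3=1: formula gives 0, h = 0 ✓
  a1=0, a2=1, a3=0: formula gives 0, h = 0 ✓
  a1=0, a2=1, a3=1: formula gives 0, h = 0 ✓
  a1=1, a2=0, a3=0: formula gives 1, h = 1 ✓
  …and likewise for the remaining 3 rows.
Every row agrees, so the formula is equivalent.

Yes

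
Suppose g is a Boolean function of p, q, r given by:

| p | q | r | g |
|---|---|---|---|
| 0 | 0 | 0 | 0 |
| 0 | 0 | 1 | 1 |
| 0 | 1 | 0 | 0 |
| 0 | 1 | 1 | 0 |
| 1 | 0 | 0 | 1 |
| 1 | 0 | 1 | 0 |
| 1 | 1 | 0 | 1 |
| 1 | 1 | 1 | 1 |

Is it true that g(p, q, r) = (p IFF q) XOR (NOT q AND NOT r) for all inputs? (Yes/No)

Test each input against both g and the formula:
  p=0, q=0, r=0: formula gives 0, g = 0 ✓
  p=0, q=0, r=1: formula gives 1, g = 1 ✓
  p=0, q=1, r=0: formula gives 0, g = 0 ✓
  p=0, q=1, r=1: formula gives 0, g = 0 ✓
  p=1, q=0, r=0: formula gives 1, g = 1 ✓
  …and likewise for the remaining 3 rows.
No disagreement on any input; they are logically equivalent.

Yes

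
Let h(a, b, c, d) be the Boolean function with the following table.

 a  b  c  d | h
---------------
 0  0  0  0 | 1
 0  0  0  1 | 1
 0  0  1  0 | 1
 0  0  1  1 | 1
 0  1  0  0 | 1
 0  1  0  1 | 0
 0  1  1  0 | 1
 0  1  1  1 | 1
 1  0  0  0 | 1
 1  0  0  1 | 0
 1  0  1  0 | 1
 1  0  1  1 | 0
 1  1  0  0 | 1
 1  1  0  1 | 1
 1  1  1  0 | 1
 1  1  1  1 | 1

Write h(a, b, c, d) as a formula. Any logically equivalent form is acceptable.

h(a, b, c, d) = ~(((((~a & b) & ~c) & d) | (((a & ~b) & ~c) & d)) | (((a & ~b) & c) & d))

The 0-rows are (0,1,0,1), (1,0,0,1), (1,0,1,1). Take each as a conjunction (¬a·b·¬c·d, a·¬b·¬c·d, a·¬b·c·d), form their disjunction, and complement — that gives a formula that is 1 everywhere h is.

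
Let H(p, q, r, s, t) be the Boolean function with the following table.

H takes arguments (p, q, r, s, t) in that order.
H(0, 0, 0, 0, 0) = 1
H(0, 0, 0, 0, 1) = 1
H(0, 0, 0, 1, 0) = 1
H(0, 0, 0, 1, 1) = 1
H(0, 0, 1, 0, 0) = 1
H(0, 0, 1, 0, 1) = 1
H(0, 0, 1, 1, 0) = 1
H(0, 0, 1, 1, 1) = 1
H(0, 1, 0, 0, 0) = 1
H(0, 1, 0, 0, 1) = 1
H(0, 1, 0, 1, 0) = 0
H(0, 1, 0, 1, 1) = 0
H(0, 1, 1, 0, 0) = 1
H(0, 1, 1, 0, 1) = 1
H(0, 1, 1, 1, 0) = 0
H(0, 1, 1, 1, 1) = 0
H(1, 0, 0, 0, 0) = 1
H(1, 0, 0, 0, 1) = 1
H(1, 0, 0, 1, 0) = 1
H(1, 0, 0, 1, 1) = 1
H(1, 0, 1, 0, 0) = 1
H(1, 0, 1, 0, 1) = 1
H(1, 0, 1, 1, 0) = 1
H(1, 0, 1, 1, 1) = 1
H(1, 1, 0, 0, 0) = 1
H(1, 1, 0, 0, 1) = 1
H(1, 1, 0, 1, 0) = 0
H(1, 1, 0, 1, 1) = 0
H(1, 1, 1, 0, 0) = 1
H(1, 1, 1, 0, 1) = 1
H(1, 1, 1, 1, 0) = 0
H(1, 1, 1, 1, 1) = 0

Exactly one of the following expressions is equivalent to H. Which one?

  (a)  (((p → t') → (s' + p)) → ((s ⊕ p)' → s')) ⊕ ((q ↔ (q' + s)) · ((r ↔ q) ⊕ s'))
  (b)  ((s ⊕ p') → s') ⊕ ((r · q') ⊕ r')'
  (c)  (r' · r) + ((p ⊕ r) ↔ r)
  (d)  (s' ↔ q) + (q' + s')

d

(a) disagrees with H on (0,1,0,1,0) (formula → 1, table → 0); rule it out.
(b) disagrees with H on (0,1,0,1,0) (formula → 1, table → 0); rule it out.
(c) disagrees with H on (0,1,0,1,0) (formula → 1, table → 0); rule it out.
That leaves (d). Evaluating it on every row reproduces the table of H exactly.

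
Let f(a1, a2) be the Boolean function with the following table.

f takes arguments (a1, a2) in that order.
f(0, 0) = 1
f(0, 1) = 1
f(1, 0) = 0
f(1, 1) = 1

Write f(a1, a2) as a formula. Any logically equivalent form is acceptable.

f(a1, a2) = a1 → a2

This is a1 → a2 (false only at 1,0).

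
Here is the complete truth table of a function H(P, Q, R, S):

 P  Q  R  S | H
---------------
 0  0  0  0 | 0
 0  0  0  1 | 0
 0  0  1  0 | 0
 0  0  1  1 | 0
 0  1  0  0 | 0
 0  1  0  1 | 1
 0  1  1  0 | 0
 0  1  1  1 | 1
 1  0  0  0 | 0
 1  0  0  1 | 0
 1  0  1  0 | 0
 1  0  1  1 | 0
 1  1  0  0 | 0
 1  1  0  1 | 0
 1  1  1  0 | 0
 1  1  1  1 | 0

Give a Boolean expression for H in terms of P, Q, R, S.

Collect the rows where H=1 — (0,1,0,1), (0,1,1,1) — and write one minterm per row: ¬P·Q·¬R·S, ¬P·Q·R·S. Their union (logical OR) reproduces the table exactly.

H(P, Q, R, S) = (((P' · Q) · R') · S) + (((P' · Q) · R) · S)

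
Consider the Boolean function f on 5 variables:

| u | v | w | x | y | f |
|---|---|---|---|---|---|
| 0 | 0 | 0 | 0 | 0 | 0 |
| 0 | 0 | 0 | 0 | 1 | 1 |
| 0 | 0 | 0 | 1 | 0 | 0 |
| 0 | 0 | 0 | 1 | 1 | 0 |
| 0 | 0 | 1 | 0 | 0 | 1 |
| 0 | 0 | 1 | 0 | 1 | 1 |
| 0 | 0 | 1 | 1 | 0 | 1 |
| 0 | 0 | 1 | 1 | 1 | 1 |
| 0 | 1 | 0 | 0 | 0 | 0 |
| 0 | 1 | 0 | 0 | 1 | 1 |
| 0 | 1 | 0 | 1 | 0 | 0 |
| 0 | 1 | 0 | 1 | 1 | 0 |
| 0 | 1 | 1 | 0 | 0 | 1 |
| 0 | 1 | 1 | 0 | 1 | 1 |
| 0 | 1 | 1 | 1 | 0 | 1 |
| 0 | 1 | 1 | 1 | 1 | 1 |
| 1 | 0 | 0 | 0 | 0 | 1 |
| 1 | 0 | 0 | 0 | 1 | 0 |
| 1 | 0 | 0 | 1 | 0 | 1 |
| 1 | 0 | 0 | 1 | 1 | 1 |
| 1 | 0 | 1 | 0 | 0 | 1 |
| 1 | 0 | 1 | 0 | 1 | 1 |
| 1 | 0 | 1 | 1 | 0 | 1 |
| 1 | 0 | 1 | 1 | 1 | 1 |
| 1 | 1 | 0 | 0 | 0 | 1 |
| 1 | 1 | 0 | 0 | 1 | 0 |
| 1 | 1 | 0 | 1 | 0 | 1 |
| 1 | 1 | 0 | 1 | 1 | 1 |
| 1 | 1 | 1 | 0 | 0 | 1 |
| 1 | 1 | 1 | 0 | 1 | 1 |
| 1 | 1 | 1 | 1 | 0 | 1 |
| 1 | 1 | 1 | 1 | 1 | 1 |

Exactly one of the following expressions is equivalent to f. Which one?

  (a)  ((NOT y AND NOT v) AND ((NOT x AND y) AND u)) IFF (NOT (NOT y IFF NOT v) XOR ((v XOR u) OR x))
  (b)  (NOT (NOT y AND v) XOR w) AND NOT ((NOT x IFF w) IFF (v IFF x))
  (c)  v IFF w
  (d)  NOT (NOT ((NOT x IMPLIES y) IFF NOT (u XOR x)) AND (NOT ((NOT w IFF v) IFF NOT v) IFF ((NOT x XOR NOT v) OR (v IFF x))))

d

(a) disagrees with f on (0,0,0,0,0) (formula → 1, table → 0); rule it out.
(b) disagrees with f on (0,0,0,0,0) (formula → 1, table → 0); rule it out.
(c) disagrees with f on (0,0,0,0,0) (formula → 1, table → 0); rule it out.
That leaves (d). Evaluating it on every row reproduces the table of f exactly.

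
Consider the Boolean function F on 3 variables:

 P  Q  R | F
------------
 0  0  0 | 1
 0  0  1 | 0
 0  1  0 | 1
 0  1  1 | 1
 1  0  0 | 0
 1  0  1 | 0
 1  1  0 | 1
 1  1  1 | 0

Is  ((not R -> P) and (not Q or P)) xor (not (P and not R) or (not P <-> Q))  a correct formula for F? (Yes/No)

Yes

Check the formula against F row by row:
  P=0, Q=0, R=0: formula gives 1, F = 1 ✓
  P=0, Q=0, R=1: formula gives 0, F = 0 ✓
  P=0, Q=1, R=0: formula gives 1, F = 1 ✓
  P=0, Q=1, R=1: formula gives 1, F = 1 ✓
  P=1, Q=0, R=0: formula gives 0, F = 0 ✓
  …and likewise for the remaining 3 rows.
Every row agrees, so the formula is equivalent.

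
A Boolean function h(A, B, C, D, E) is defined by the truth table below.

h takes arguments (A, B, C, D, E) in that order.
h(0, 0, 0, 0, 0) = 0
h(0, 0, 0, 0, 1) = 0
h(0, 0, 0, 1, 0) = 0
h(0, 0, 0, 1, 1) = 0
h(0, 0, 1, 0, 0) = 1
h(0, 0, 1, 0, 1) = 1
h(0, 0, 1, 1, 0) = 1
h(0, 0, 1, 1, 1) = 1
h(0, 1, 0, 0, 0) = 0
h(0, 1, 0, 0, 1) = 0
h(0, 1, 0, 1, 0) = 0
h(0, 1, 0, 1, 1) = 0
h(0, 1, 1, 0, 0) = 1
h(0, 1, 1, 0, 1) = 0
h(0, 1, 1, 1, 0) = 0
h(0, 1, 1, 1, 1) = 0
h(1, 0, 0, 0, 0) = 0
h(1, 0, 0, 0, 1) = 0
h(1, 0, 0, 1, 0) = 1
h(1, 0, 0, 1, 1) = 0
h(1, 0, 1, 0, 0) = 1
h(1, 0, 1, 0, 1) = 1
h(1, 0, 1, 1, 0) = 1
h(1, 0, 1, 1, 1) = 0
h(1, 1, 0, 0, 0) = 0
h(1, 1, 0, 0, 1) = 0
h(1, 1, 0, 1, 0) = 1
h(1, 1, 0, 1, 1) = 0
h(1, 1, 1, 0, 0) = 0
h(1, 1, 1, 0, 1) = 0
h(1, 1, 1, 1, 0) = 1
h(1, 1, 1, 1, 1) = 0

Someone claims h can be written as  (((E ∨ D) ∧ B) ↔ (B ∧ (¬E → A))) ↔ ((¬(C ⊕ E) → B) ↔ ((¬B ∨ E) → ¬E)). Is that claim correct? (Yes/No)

Check the formula against h row by row:
  A=0, B=0, C=0, D=0, E=0: formula gives 0, h = 0 ✓
  A=0, B=0, C=0, D=0, E=1: formula gives 0, h = 0 ✓
  A=0, B=0, C=0, D=1, E=0: formula gives 0, h = 0 ✓
  A=0, B=0, C=0, D=1, E=1: formula gives 0, h = 0 ✓
  …
  A=0, B=1, C=0, D=0, E=0: formula gives 1, but h = 0 ✗
A single disagreement suffices: at (0,1,0,0,0) they differ, so the formula does not compute h.

No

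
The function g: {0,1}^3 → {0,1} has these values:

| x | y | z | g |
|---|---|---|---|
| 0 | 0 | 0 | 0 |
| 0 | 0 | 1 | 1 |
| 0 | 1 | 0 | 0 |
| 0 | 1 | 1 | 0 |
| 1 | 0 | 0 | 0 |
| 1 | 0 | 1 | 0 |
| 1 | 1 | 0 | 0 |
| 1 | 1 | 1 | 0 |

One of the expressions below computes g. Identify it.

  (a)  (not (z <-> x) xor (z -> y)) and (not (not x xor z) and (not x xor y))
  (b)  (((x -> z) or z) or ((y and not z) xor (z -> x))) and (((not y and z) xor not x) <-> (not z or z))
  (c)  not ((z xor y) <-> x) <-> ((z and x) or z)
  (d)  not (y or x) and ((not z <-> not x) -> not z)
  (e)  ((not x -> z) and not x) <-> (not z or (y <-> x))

a

(b): at (0,0,0) it gives 1, but g = 0 — eliminated.
(c): at (0,0,0) it gives 1, but g = 0 — eliminated.
(d): at (0,0,0) it gives 1, but g = 0 — eliminated.
(e): at (1,0,1) it gives 1, but g = 0 — eliminated.
That leaves (a). Evaluating it on every row reproduces the table of g exactly.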